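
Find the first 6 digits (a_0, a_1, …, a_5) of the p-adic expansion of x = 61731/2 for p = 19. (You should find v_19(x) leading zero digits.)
(a_0, …, a_5) = (0, 0, 0, 14, 9, 9)

v_19(61731/2) = 3, so a_0 = ... = a_2 = 0. Factor out: x = 19^3 · u with u = 9/2 a unit in ℤ_19. Expand u iteratively via a_{v+i} = u_i mod 19, u_{i+1} = (u_i − a_{v+i})/19:
  u_0 = 9/2;  a_3 = 14;  u_1 = (u_0 − 14)/19 = -1/2
  u_1 = -1/2;  a_4 = 9;  u_2 = (u_1 − 9)/19 = -1/2
  u_2 = -1/2;  a_5 = 9;  u_3 = (u_2 − 9)/19 = -1/2
Digits: (0, 0, 0, 14, 9, 9).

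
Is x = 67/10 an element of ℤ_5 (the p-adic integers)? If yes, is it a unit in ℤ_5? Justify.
x ∉ ℤ_5 (v_5(x) = -1 < 0)

ℤ_5 = {x ∈ ℚ_5 : v_5(x) ≥ 0} and ℤ_5^× = {x ∈ ℤ_5 : v_5(x) = 0}. Here v_5(67/10) = v_5(num) − v_5(den) = -1; compare against these criteria.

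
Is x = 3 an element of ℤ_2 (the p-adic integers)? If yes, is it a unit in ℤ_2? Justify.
x ∈ ℤ_2^× (unit); v_2(x) = 0

ℤ_2 = {x ∈ ℚ_2 : v_2(x) ≥ 0} and ℤ_2^× = {x ∈ ℤ_2 : v_2(x) = 0}. Here v_2(3) = v_2(num) − v_2(den) = 0; compare against these criteria.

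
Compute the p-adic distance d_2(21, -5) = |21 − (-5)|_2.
d_2(21, -5) = 1/2

Step 1 — x − y = 21 − (-5) = 26. Step 2 — v_2(26) = 1 (factor: 26 = (2^1 · 13); the sign does not affect v_p). Step 3 — |x − y|_2 = 2^{-1} = 1/2.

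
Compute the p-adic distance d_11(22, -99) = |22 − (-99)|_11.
d_11(22, -99) = 1/121

Step 1 — x − y = 22 − (-99) = 121. Step 2 — v_11(121) = 2 (factor: 121 = (11^2 · 1); the sign does not affect v_p). Step 3 — |x − y|_11 = 11^{-2} = 1/121.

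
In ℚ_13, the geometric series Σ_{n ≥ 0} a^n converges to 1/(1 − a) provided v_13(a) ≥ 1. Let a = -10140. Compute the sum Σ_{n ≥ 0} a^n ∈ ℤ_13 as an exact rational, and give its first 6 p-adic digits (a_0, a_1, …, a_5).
Σ a^n = 1/(1 − a) = 1/10141;  first 6 digits = (1, 0, 5, 8, 11, 3)

v_13(a) = 2 ≥ 1, so the series converges in ℤ_13 to 1/(1 − a) = 1/(1 − (-10140)) = 1/10141. Expand this rational in ℤ_13: compute digits iteratively via d_i = x_i mod 13, x_{i+1} = (x_i − d_i)/13. The first 6 digits are (1, 0, 5, 8, 11, 3).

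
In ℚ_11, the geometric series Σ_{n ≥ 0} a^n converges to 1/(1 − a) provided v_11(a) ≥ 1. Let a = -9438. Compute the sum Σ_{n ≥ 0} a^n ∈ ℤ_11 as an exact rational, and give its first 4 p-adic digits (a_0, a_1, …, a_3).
Σ a^n = 1/(1 − a) = 1/9439;  first 4 digits = (1, 0, 10, 3)

v_11(a) = 2 ≥ 1, so the series converges in ℤ_11 to 1/(1 − a) = 1/(1 − (-9438)) = 1/9439. Expand this rational in ℤ_11: compute digits iteratively via d_i = x_i mod 11, x_{i+1} = (x_i − d_i)/11. The first 4 digits are (1, 0, 10, 3).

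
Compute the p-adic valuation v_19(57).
v_19(57) = 1

v_19(n) is the largest exponent k such that 19^k divides n. Factor out: 57 = 19^1 · 3. (Sign doesn't affect v_p.) So v_19(57) = 1.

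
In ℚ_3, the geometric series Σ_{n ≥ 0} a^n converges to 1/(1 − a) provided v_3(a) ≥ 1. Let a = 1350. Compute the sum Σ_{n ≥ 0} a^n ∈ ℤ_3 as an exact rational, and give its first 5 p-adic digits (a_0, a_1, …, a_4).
Σ a^n = 1/(1 − a) = -1/1349;  first 5 digits = (1, 0, 0, 2, 1)

v_3(a) = 3 ≥ 1, so the series converges in ℤ_3 to 1/(1 − a) = 1/(1 − 1350) = -1/1349. Expand this rational in ℤ_3: compute digits iteratively via d_i = x_i mod 3, x_{i+1} = (x_i − d_i)/3. The first 5 digits are (1, 0, 0, 2, 1).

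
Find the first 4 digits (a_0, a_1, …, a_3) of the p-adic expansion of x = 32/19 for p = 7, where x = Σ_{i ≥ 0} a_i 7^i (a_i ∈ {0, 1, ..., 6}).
(a_0, …, a_3) = (5, 1, 2, 3)

v_7(32/19) = 0 (numerator and denominator both coprime to 7), so x ∈ ℤ_7^×. Compute digits iteratively via a_i = x_i mod 7, x_{i+1} = (x_i − a_i)/7, with x_0 = x:
  x_0 = 32/19;  a_0 = 5;  x_1 = (x_0 − 5)/7 = -9/19
  x_1 = -9/19;  a_1 = 1;  x_2 = (x_1 − 1)/7 = -4/19
  x_2 = -4/19;  a_2 = 2;  x_3 = (x_2 − 2)/7 = -6/19
  x_3 = -6/19;  a_3 = 3;  x_4 = (x_3 − 3)/7 = -9/19
Digits: (5, 1, 2, 3).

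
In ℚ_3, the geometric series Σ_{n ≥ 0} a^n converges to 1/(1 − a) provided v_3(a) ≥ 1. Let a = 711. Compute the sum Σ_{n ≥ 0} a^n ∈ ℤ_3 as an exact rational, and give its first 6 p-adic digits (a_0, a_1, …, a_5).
Σ a^n = 1/(1 − a) = -1/710;  first 6 digits = (1, 0, 1, 2, 0, 1)

v_3(a) = 2 ≥ 1, so the series converges in ℤ_3 to 1/(1 − a) = 1/(1 − 711) = -1/710. Expand this rational in ℤ_3: compute digits iteratively via d_i = x_i mod 3, x_{i+1} = (x_i − d_i)/3. The first 6 digits are (1, 0, 1, 2, 0, 1).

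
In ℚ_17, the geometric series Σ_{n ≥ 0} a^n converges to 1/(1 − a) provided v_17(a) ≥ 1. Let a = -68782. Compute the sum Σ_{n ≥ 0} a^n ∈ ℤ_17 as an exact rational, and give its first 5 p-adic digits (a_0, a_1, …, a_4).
Σ a^n = 1/(1 − a) = 1/68783;  first 5 digits = (1, 0, 0, 3, 16)

v_17(a) = 3 ≥ 1, so the series converges in ℤ_17 to 1/(1 − a) = 1/(1 − (-68782)) = 1/68783. Expand this rational in ℤ_17: compute digits iteratively via d_i = x_i mod 17, x_{i+1} = (x_i − d_i)/17. The first 5 digits are (1, 0, 0, 3, 16).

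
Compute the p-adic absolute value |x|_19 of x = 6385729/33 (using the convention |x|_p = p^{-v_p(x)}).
|6385729/33|_19 = 1/130321

Step 1 — compute v_19(x) by factoring powers of 19 out of the numerator and denominator: v_19(6385729/33) = 4. Step 2 — apply |x|_p = p^{-v_p(x)} = 19^{-4} = 1/130321.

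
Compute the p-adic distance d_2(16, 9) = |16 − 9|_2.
d_2(16, 9) = 1

Step 1 — x − y = 16 − 9 = 7. Step 2 — v_2(7) = 0 (factor: 7 = (2^0 · 7); the sign does not affect v_p). Step 3 — |x − y|_2 = 2^{0} = 1.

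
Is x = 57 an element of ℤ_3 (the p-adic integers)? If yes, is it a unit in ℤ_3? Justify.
x ∈ ℤ_3 but not a unit; v_3(x) = 1 > 0

ℤ_3 = {x ∈ ℚ_3 : v_3(x) ≥ 0} and ℤ_3^× = {x ∈ ℤ_3 : v_3(x) = 0}. Here v_3(57) = v_3(num) − v_3(den) = 1; compare against these criteria.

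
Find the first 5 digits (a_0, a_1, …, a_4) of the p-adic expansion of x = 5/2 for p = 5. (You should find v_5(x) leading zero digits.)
(a_0, …, a_4) = (0, 3, 2, 2, 2)

v_5(5/2) = 1, so a_0 = ... = a_0 = 0. Factor out: x = 5^1 · u with u = 1/2 a unit in ℤ_5. Expand u iteratively via a_{v+i} = u_i mod 5, u_{i+1} = (u_i − a_{v+i})/5:
  u_0 = 1/2;  a_1 = 3;  u_1 = (u_0 − 3)/5 = -1/2
  u_1 = -1/2;  a_2 = 2;  u_2 = (u_1 − 2)/5 = -1/2
  u_2 = -1/2;  a_3 = 2;  u_3 = (u_2 − 2)/5 = -1/2
  u_3 = -1/2;  a_4 = 2;  u_4 = (u_3 − 2)/5 = -1/2
Digits: (0, 3, 2, 2, 2).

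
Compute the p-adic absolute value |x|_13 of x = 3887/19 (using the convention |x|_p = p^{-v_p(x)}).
|3887/19|_13 = 1/169

Step 1 — compute v_13(x) by factoring powers of 13 out of the numerator and denominator: v_13(3887/19) = 2. Step 2 — apply |x|_p = p^{-v_p(x)} = 13^{-2} = 1/169.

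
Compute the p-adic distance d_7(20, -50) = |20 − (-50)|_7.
d_7(20, -50) = 1/7

Step 1 — x − y = 20 − (-50) = 70. Step 2 — v_7(70) = 1 (factor: 70 = (7^1 · 10); the sign does not affect v_p). Step 3 — |x − y|_7 = 7^{-1} = 1/7.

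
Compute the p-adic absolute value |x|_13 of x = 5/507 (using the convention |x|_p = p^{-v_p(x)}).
|5/507|_13 = 169

Step 1 — compute v_13(x) by factoring powers of 13 out of the numerator and denominator: v_13(5/507) = -2. Step 2 — apply |x|_p = p^{-v_p(x)} = 13^{2} = 169.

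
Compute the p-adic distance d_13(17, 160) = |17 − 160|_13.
d_13(17, 160) = 1/13

Step 1 — x − y = 17 − 160 = -143. Step 2 — v_13(-143) = 1 (factor: -143 = −(13^1 · 11); the sign does not affect v_p). Step 3 — |x − y|_13 = 13^{-1} = 1/13.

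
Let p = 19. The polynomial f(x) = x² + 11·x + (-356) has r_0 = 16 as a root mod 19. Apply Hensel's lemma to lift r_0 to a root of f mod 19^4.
r_3 = 127867 (mod 130321)

Hensel: r_{i+1} = r_i − f(r_i)·(f′(r_i))^{-1} mod 19^{i+2}, f′(x) = 2x + 11. Iterate:
  r_0 = 16 (mod 19)
  r_1 = 73 (mod 361)
  r_2 = 4405 (mod 6859)
  r_3 = 127867 (mod 130321)
Final: r = 127867 satisfies f(r) ≡ 0 mod 19^4.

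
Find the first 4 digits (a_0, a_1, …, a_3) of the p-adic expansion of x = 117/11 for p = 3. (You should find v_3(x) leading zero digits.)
(a_0, …, a_3) = (0, 0, 2, 0)

v_3(117/11) = 2, so a_0 = ... = a_1 = 0. Factor out: x = 3^2 · u with u = 13/11 a unit in ℤ_3. Expand u iteratively via a_{v+i} = u_i mod 3, u_{i+1} = (u_i − a_{v+i})/3:
  u_0 = 13/11;  a_2 = 2;  u_1 = (u_0 − 2)/3 = -3/11
  u_1 = -3/11;  a_3 = 0;  u_2 = (u_1 − 0)/3 = -1/11
Digits: (0, 0, 2, 0).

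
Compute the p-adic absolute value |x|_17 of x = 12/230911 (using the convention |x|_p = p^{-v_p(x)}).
|12/230911|_17 = 4913

Step 1 — compute v_17(x) by factoring powers of 17 out of the numerator and denominator: v_17(12/230911) = -3. Step 2 — apply |x|_p = p^{-v_p(x)} = 17^{3} = 4913.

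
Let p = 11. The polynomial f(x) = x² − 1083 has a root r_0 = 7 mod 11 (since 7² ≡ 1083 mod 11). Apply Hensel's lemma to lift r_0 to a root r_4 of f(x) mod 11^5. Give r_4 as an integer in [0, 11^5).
r_4 = 11645 (mod 161051)

Hensel's recurrence: r_{i+1} = r_i − f(r_i)·(f′(r_i))^{-1} mod 11^{i+2}, with f′(x) = 2x. Iterate:
  r_0 = 7 (mod 11)
  r_1 = 29 (mod 121)
  r_2 = 997 (mod 1331)
  r_3 = 11645 (mod 14641)
  r_4 = 11645 (mod 161051)
Final: r_4 = 11645, and one checks f(r_4) ≡ 0 mod 11^5.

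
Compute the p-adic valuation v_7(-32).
v_7(-32) = 0

v_7(n) is the largest exponent k such that 7^k divides n. Factor out: -32 = -7^0 · 32. (Sign doesn't affect v_p.) So v_7(-32) = 0.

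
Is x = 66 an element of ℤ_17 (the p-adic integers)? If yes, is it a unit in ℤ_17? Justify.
x ∈ ℤ_17^× (unit); v_17(x) = 0

ℤ_17 = {x ∈ ℚ_17 : v_17(x) ≥ 0} and ℤ_17^× = {x ∈ ℤ_17 : v_17(x) = 0}. Here v_17(66) = v_17(num) − v_17(den) = 0; compare against these criteria.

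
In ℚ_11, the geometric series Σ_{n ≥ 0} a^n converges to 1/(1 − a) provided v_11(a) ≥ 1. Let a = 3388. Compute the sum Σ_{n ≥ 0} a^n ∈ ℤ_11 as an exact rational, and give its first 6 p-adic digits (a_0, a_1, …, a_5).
Σ a^n = 1/(1 − a) = -1/3387;  first 6 digits = (1, 0, 6, 2, 3, 5)

v_11(a) = 2 ≥ 1, so the series converges in ℤ_11 to 1/(1 − a) = 1/(1 − 3388) = -1/3387. Expand this rational in ℤ_11: compute digits iteratively via d_i = x_i mod 11, x_{i+1} = (x_i − d_i)/11. The first 6 digits are (1, 0, 6, 2, 3, 5).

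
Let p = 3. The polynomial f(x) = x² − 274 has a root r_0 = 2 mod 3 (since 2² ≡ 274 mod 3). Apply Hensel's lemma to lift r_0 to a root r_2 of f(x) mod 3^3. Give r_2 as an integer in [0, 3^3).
r_2 = 2 (mod 27)

Hensel's recurrence: r_{i+1} = r_i − f(r_i)·(f′(r_i))^{-1} mod 3^{i+2}, with f′(x) = 2x. Iterate:
  r_0 = 2 (mod 3)
  r_1 = 2 (mod 9)
  r_2 = 2 (mod 27)
Final: r_2 = 2, and one checks f(r_2) ≡ 0 mod 3^3.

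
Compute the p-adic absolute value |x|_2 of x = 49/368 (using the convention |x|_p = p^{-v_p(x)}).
|49/368|_2 = 16

Step 1 — compute v_2(x) by factoring powers of 2 out of the numerator and denominator: v_2(49/368) = -4. Step 2 — apply |x|_p = p^{-v_p(x)} = 2^{4} = 16.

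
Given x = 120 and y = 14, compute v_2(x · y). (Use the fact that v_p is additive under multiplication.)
v_2(1680) = 4

v_p(x) = 3 (factor: 120 = 2^3 · 15); v_p(y) = 1 (factor: 14 = 2^1 · 7). Additivity: v_p(xy) = v_p(x) + v_p(y) = 3 + 1 = 4. (Direct check: xy = 1680 = 2^4 · (105).)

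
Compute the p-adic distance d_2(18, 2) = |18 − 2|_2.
d_2(18, 2) = 1/16

Step 1 — x − y = 18 − 2 = 16. Step 2 — v_2(16) = 4 (factor: 16 = (2^4 · 1); the sign does not affect v_p). Step 3 — |x − y|_2 = 2^{-4} = 1/16.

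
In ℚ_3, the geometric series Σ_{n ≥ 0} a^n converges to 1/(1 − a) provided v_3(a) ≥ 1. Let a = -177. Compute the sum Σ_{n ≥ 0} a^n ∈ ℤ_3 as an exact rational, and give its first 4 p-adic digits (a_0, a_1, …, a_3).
Σ a^n = 1/(1 − a) = 1/178;  first 4 digits = (1, 1, 2, 2)

v_3(a) = 1 ≥ 1, so the series converges in ℤ_3 to 1/(1 − a) = 1/(1 − (-177)) = 1/178. Expand this rational in ℤ_3: compute digits iteratively via d_i = x_i mod 3, x_{i+1} = (x_i − d_i)/3. The first 4 digits are (1, 1, 2, 2).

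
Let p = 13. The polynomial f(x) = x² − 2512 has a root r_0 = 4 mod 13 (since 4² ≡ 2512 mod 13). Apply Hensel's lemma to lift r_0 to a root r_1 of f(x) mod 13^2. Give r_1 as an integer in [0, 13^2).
r_1 = 147 (mod 169)

Hensel's recurrence: r_{i+1} = r_i − f(r_i)·(f′(r_i))^{-1} mod 13^{i+2}, with f′(x) = 2x. Iterate:
  r_0 = 4 (mod 13)
  r_1 = 147 (mod 169)
Final: r_1 = 147, and one checks f(r_1) ≡ 0 mod 13^2.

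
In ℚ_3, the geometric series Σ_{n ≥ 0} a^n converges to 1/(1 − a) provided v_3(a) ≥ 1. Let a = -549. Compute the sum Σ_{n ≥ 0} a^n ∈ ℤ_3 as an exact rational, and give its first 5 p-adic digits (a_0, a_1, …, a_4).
Σ a^n = 1/(1 − a) = 1/550;  first 5 digits = (1, 0, 2, 0, 0)

v_3(a) = 2 ≥ 1, so the series converges in ℤ_3 to 1/(1 − a) = 1/(1 − (-549)) = 1/550. Expand this rational in ℤ_3: compute digits iteratively via d_i = x_i mod 3, x_{i+1} = (x_i − d_i)/3. The first 5 digits are (1, 0, 2, 0, 0).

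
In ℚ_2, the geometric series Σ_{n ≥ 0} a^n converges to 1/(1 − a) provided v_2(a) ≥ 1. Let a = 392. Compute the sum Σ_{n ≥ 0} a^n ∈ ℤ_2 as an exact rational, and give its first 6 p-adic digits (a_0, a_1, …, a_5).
Σ a^n = 1/(1 − a) = -1/391;  first 6 digits = (1, 0, 0, 1, 0, 0)

v_2(a) = 3 ≥ 1, so the series converges in ℤ_2 to 1/(1 − a) = 1/(1 − 392) = -1/391. Expand this rational in ℤ_2: compute digits iteratively via d_i = x_i mod 2, x_{i+1} = (x_i − d_i)/2. The first 6 digits are (1, 0, 0, 1, 0, 0).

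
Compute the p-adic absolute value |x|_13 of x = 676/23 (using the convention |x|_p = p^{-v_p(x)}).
|676/23|_13 = 1/169

Step 1 — compute v_13(x) by factoring powers of 13 out of the numerator and denominator: v_13(676/23) = 2. Step 2 — apply |x|_p = p^{-v_p(x)} = 13^{-2} = 1/169.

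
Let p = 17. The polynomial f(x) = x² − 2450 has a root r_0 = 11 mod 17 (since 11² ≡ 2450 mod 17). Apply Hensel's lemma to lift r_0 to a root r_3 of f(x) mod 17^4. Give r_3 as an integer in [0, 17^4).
r_3 = 61109 (mod 83521)

Hensel's recurrence: r_{i+1} = r_i − f(r_i)·(f′(r_i))^{-1} mod 17^{i+2}, with f′(x) = 2x. Iterate:
  r_0 = 11 (mod 17)
  r_1 = 130 (mod 289)
  r_2 = 2153 (mod 4913)
  r_3 = 61109 (mod 83521)
Final: r_3 = 61109, and one checks f(r_3) ≡ 0 mod 17^4.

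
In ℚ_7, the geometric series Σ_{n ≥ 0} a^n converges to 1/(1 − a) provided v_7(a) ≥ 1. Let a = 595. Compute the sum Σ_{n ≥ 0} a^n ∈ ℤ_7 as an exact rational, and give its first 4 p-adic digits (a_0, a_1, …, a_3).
Σ a^n = 1/(1 − a) = -1/594;  first 4 digits = (1, 1, 6, 5)

v_7(a) = 1 ≥ 1, so the series converges in ℤ_7 to 1/(1 − a) = 1/(1 − 595) = -1/594. Expand this rational in ℤ_7: compute digits iteratively via d_i = x_i mod 7, x_{i+1} = (x_i − d_i)/7. The first 4 digits are (1, 1, 6, 5).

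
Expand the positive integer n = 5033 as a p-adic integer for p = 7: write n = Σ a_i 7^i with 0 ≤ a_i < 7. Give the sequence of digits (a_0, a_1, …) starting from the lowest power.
(a_0, a_1, …) = (0, 5, 4, 0, 2)

Repeated division by 7 gives the digits low-to-high: 5033 = 5·7^1 + 4·7^2 + 2·7^4. Digit sequence: (0, 5, 4, 0, 2).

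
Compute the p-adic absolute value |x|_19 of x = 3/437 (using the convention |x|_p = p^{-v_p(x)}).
|3/437|_19 = 19

Step 1 — compute v_19(x) by factoring powers of 19 out of the numerator and denominator: v_19(3/437) = -1. Step 2 — apply |x|_p = p^{-v_p(x)} = 19^{1} = 19.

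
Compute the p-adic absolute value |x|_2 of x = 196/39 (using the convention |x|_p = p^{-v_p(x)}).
|196/39|_2 = 1/4

Step 1 — compute v_2(x) by factoring powers of 2 out of the numerator and denominator: v_2(196/39) = 2. Step 2 — apply |x|_p = p^{-v_p(x)} = 2^{-2} = 1/4.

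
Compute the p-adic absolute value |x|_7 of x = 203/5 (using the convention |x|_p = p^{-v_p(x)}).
|203/5|_7 = 1/7

Step 1 — compute v_7(x) by factoring powers of 7 out of the numerator and denominator: v_7(203/5) = 1. Step 2 — apply |x|_p = p^{-v_p(x)} = 7^{-1} = 1/7.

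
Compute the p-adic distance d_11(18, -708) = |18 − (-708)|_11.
d_11(18, -708) = 1/121

Step 1 — x − y = 18 − (-708) = 726. Step 2 — v_11(726) = 2 (factor: 726 = (11^2 · 6); the sign does not affect v_p). Step 3 — |x − y|_11 = 11^{-2} = 1/121.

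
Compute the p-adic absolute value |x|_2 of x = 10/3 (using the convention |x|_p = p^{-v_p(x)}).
|10/3|_2 = 1/2

Step 1 — compute v_2(x) by factoring powers of 2 out of the numerator and denominator: v_2(10/3) = 1. Step 2 — apply |x|_p = p^{-v_p(x)} = 2^{-1} = 1/2.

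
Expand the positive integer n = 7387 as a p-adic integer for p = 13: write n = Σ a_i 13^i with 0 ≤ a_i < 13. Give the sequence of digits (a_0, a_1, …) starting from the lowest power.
(a_0, a_1, …) = (3, 9, 4, 3)

Repeated division by 13 gives the digits low-to-high: 7387 = 3 + 9·13^1 + 4·13^2 + 3·13^3. Digit sequence: (3, 9, 4, 3).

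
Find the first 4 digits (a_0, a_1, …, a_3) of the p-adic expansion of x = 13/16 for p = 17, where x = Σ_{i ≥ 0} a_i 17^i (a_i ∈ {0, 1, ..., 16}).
(a_0, …, a_3) = (4, 3, 3, 3)

v_17(13/16) = 0 (numerator and denominator both coprime to 17), so x ∈ ℤ_17^×. Compute digits iteratively via a_i = x_i mod 17, x_{i+1} = (x_i − a_i)/17, with x_0 = x:
  x_0 = 13/16;  a_0 = 4;  x_1 = (x_0 − 4)/17 = -3/16
  x_1 = -3/16;  a_1 = 3;  x_2 = (x_1 − 3)/17 = -3/16
  x_2 = -3/16;  a_2 = 3;  x_3 = (x_2 − 3)/17 = -3/16
  x_3 = -3/16;  a_3 = 3;  x_4 = (x_3 − 3)/17 = -3/16
Digits: (4, 3, 3, 3).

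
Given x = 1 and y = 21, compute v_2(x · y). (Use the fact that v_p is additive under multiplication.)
v_2(21) = 0

v_p(x) = 0 (factor: 1 = 2^0 · 1); v_p(y) = 0 (factor: 21 = 2^0 · 21). Additivity: v_p(xy) = v_p(x) + v_p(y) = 0 + 0 = 0. (Direct check: xy = 21 = 2^0 · (21).)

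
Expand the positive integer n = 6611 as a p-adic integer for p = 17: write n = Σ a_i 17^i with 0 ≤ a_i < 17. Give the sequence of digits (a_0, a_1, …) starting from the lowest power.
(a_0, a_1, …) = (15, 14, 5, 1)

Repeated division by 17 gives the digits low-to-high: 6611 = 15 + 14·17^1 + 5·17^2 + 1·17^3. Digit sequence: (15, 14, 5, 1).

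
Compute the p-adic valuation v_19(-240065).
v_19(-240065) = 3

v_19(n) is the largest exponent k such that 19^k divides n. Factor out: -240065 = -19^3 · 35. (Sign doesn't affect v_p.) So v_19(-240065) = 3.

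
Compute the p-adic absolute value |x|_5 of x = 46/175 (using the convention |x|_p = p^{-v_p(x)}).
|46/175|_5 = 25

Step 1 — compute v_5(x) by factoring powers of 5 out of the numerator and denominator: v_5(46/175) = -2. Step 2 — apply |x|_p = p^{-v_p(x)} = 5^{2} = 25.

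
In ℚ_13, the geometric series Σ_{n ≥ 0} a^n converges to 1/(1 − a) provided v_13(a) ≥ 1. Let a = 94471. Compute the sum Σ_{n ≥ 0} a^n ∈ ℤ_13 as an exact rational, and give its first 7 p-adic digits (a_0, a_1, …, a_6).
Σ a^n = 1/(1 − a) = -1/94470;  first 7 digits = (1, 0, 0, 4, 3, 0, 3)

v_13(a) = 3 ≥ 1, so the series converges in ℤ_13 to 1/(1 − a) = 1/(1 − 94471) = -1/94470. Expand this rational in ℤ_13: compute digits iteratively via d_i = x_i mod 13, x_{i+1} = (x_i − d_i)/13. The first 7 digits are (1, 0, 0, 4, 3, 0, 3).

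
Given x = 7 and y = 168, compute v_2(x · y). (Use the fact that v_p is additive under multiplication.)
v_2(1176) = 3

v_p(x) = 0 (factor: 7 = 2^0 · 7); v_p(y) = 3 (factor: 168 = 2^3 · 21). Additivity: v_p(xy) = v_p(x) + v_p(y) = 0 + 3 = 3. (Direct check: xy = 1176 = 2^3 · (147).)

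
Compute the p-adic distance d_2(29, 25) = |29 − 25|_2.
d_2(29, 25) = 1/4

Step 1 — x − y = 29 − 25 = 4. Step 2 — v_2(4) = 2 (factor: 4 = (2^2 · 1); the sign does not affect v_p). Step 3 — |x − y|_2 = 2^{-2} = 1/4.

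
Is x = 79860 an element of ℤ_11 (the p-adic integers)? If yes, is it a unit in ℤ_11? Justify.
x ∈ ℤ_11 but not a unit; v_11(x) = 3 > 0

ℤ_11 = {x ∈ ℚ_11 : v_11(x) ≥ 0} and ℤ_11^× = {x ∈ ℤ_11 : v_11(x) = 0}. Here v_11(79860) = v_11(num) − v_11(den) = 3; compare against these criteria.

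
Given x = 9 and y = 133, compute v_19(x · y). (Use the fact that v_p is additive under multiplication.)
v_19(1197) = 1

v_p(x) = 0 (factor: 9 = 19^0 · 9); v_p(y) = 1 (factor: 133 = 19^1 · 7). Additivity: v_p(xy) = v_p(x) + v_p(y) = 0 + 1 = 1. (Direct check: xy = 1197 = 19^1 · (63).)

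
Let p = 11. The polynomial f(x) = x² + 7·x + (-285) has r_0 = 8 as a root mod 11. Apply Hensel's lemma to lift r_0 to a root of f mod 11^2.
r_1 = 52 (mod 121)

Hensel: r_{i+1} = r_i − f(r_i)·(f′(r_i))^{-1} mod 11^{i+2}, f′(x) = 2x + 7. Iterate:
  r_0 = 8 (mod 11)
  r_1 = 52 (mod 121)
Final: r = 52 satisfies f(r) ≡ 0 mod 11^2.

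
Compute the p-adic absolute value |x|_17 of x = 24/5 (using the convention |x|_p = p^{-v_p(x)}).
|24/5|_17 = 1

Step 1 — compute v_17(x) by factoring powers of 17 out of the numerator and denominator: v_17(24/5) = 0. Step 2 — apply |x|_p = p^{-v_p(x)} = 17^{0} = 1.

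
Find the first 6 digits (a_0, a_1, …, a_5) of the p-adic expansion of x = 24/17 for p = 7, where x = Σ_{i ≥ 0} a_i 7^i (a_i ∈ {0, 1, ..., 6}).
(a_0, …, a_5) = (1, 5, 3, 4, 1, 1)

v_7(24/17) = 0 (numerator and denominator both coprime to 7), so x ∈ ℤ_7^×. Compute digits iteratively via a_i = x_i mod 7, x_{i+1} = (x_i − a_i)/7, with x_0 = x:
  x_0 = 24/17;  a_0 = 1;  x_1 = (x_0 − 1)/7 = 1/17
  x_1 = 1/17;  a_1 = 5;  x_2 = (x_1 − 5)/7 = -12/17
  x_2 = -12/17;  a_2 = 3;  x_3 = (x_2 − 3)/7 = -9/17
  x_3 = -9/17;  a_3 = 4;  x_4 = (x_3 − 4)/7 = -11/17
  x_4 = -11/17;  a_4 = 1;  x_5 = (x_4 − 1)/7 = -4/17
  x_5 = -4/17;  a_5 = 1;  x_6 = (x_5 − 1)/7 = -3/17
Digits: (1, 5, 3, 4, 1, 1).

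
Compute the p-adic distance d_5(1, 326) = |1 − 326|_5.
d_5(1, 326) = 1/25

Step 1 — x − y = 1 − 326 = -325. Step 2 — v_5(-325) = 2 (factor: -325 = −(5^2 · 13); the sign does not affect v_p). Step 3 — |x − y|_5 = 5^{-2} = 1/25.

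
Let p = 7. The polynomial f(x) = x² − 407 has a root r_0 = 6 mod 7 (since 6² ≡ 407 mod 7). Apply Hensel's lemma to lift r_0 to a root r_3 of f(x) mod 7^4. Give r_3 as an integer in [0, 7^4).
r_3 = 1021 (mod 2401)

Hensel's recurrence: r_{i+1} = r_i − f(r_i)·(f′(r_i))^{-1} mod 7^{i+2}, with f′(x) = 2x. Iterate:
  r_0 = 6 (mod 7)
  r_1 = 41 (mod 49)
  r_2 = 335 (mod 343)
  r_3 = 1021 (mod 2401)
Final: r_3 = 1021, and one checks f(r_3) ≡ 0 mod 7^4.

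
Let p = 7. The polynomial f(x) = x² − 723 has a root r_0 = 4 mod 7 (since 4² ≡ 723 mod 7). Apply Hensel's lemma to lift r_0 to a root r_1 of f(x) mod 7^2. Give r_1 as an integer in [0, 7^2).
r_1 = 25 (mod 49)

Hensel's recurrence: r_{i+1} = r_i − f(r_i)·(f′(r_i))^{-1} mod 7^{i+2}, with f′(x) = 2x. Iterate:
  r_0 = 4 (mod 7)
  r_1 = 25 (mod 49)
Final: r_1 = 25, and one checks f(r_1) ≡ 0 mod 7^2.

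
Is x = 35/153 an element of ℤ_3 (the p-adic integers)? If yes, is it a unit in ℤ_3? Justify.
x ∉ ℤ_3 (v_3(x) = -2 < 0)

ℤ_3 = {x ∈ ℚ_3 : v_3(x) ≥ 0} and ℤ_3^× = {x ∈ ℤ_3 : v_3(x) = 0}. Here v_3(35/153) = v_3(num) − v_3(den) = -2; compare against these criteria.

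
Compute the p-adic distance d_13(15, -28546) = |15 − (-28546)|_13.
d_13(15, -28546) = 1/28561

Step 1 — x − y = 15 − (-28546) = 28561. Step 2 — v_13(28561) = 4 (factor: 28561 = (13^4 · 1); the sign does not affect v_p). Step 3 — |x − y|_13 = 13^{-4} = 1/28561.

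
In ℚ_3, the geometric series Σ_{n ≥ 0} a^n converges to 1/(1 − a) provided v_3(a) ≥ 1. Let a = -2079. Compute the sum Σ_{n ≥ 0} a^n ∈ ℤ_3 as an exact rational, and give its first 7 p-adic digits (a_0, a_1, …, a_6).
Σ a^n = 1/(1 − a) = 1/2080;  first 7 digits = (1, 0, 0, 1, 1, 0, 1)

v_3(a) = 3 ≥ 1, so the series converges in ℤ_3 to 1/(1 − a) = 1/(1 − (-2079)) = 1/2080. Expand this rational in ℤ_3: compute digits iteratively via d_i = x_i mod 3, x_{i+1} = (x_i − d_i)/3. The first 7 digits are (1, 0, 0, 1, 1, 0, 1).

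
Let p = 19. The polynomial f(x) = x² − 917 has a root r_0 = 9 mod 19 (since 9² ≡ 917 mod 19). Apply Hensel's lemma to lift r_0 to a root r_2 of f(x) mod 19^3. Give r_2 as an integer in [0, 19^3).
r_2 = 3144 (mod 6859)

Hensel's recurrence: r_{i+1} = r_i − f(r_i)·(f′(r_i))^{-1} mod 19^{i+2}, with f′(x) = 2x. Iterate:
  r_0 = 9 (mod 19)
  r_1 = 256 (mod 361)
  r_2 = 3144 (mod 6859)
Final: r_2 = 3144, and one checks f(r_2) ≡ 0 mod 19^3.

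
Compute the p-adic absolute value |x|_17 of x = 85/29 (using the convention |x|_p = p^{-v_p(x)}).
|85/29|_17 = 1/17

Step 1 — compute v_17(x) by factoring powers of 17 out of the numerator and denominator: v_17(85/29) = 1. Step 2 — apply |x|_p = p^{-v_p(x)} = 17^{-1} = 1/17.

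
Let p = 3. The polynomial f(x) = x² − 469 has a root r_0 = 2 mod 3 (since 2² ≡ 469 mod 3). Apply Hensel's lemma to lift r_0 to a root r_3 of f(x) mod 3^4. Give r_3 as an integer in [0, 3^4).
r_3 = 8 (mod 81)

Hensel's recurrence: r_{i+1} = r_i − f(r_i)·(f′(r_i))^{-1} mod 3^{i+2}, with f′(x) = 2x. Iterate:
  r_0 = 2 (mod 3)
  r_1 = 8 (mod 9)
  r_2 = 8 (mod 27)
  r_3 = 8 (mod 81)
Final: r_3 = 8, and one checks f(r_3) ≡ 0 mod 3^4.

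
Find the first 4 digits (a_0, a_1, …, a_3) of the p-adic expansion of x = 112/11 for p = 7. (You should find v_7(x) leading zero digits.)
(a_0, …, a_3) = (0, 4, 6, 1)

v_7(112/11) = 1, so a_0 = ... = a_0 = 0. Factor out: x = 7^1 · u with u = 16/11 a unit in ℤ_7. Expand u iteratively via a_{v+i} = u_i mod 7, u_{i+1} = (u_i − a_{v+i})/7:
  u_0 = 16/11;  a_1 = 4;  u_1 = (u_0 − 4)/7 = -4/11
  u_1 = -4/11;  a_2 = 6;  u_2 = (u_1 − 6)/7 = -10/11
  u_2 = -10/11;  a_3 = 1;  u_3 = (u_2 − 1)/7 = -3/11
Digits: (0, 4, 6, 1).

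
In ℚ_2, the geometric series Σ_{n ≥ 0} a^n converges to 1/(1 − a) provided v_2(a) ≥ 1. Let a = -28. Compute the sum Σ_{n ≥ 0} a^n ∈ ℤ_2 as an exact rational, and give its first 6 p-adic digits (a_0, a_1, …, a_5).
Σ a^n = 1/(1 − a) = 1/29;  first 6 digits = (1, 0, 1, 0, 1, 1)

v_2(a) = 2 ≥ 1, so the series converges in ℤ_2 to 1/(1 − a) = 1/(1 − (-28)) = 1/29. Expand this rational in ℤ_2: compute digits iteratively via d_i = x_i mod 2, x_{i+1} = (x_i − d_i)/2. The first 6 digits are (1, 0, 1, 0, 1, 1).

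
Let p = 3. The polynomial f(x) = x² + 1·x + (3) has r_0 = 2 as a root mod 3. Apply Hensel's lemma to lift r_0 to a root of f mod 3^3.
r_2 = 11 (mod 27)

Hensel: r_{i+1} = r_i − f(r_i)·(f′(r_i))^{-1} mod 3^{i+2}, f′(x) = 2x + 1. Iterate:
  r_0 = 2 (mod 3)
  r_1 = 2 (mod 9)
  r_2 = 11 (mod 27)
Final: r = 11 satisfies f(r) ≡ 0 mod 3^3.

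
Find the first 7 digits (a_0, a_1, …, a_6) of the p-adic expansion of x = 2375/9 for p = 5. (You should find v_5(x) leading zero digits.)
(a_0, …, a_6) = (0, 0, 0, 1, 3, 0, 1)

v_5(2375/9) = 3, so a_0 = ... = a_2 = 0. Factor out: x = 5^3 · u with u = 19/9 a unit in ℤ_5. Expand u iteratively via a_{v+i} = u_i mod 5, u_{i+1} = (u_i − a_{v+i})/5:
  u_0 = 19/9;  a_3 = 1;  u_1 = (u_0 − 1)/5 = 2/9
  u_1 = 2/9;  a_4 = 3;  u_2 = (u_1 − 3)/5 = -5/9
  u_2 = -5/9;  a_5 = 0;  u_3 = (u_2 − 0)/5 = -1/9
  u_3 = -1/9;  a_6 = 1;  u_4 = (u_3 − 1)/5 = -2/9
Digits: (0, 0, 0, 1, 3, 0, 1).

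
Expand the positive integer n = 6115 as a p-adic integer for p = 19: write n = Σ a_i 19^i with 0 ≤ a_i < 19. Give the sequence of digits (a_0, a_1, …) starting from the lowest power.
(a_0, a_1, …) = (16, 17, 16)

Repeated division by 19 gives the digits low-to-high: 6115 = 16 + 17·19^1 + 16·19^2. Digit sequence: (16, 17, 16).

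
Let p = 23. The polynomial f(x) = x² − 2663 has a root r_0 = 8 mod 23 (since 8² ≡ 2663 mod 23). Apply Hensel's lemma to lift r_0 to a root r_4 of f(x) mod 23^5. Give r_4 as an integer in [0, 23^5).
r_4 = 3344277 (mod 6436343)

Hensel's recurrence: r_{i+1} = r_i − f(r_i)·(f′(r_i))^{-1} mod 23^{i+2}, with f′(x) = 2x. Iterate:
  r_0 = 8 (mod 23)
  r_1 = 468 (mod 529)
  r_2 = 10519 (mod 12167)
  r_3 = 266026 (mod 279841)
  r_4 = 3344277 (mod 6436343)
Final: r_4 = 3344277, and one checks f(r_4) ≡ 0 mod 23^5.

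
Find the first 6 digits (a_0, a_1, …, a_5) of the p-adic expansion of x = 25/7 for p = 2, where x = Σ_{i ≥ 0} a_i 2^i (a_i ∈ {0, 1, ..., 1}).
(a_0, …, a_5) = (1, 1, 1, 1, 1, 0)

v_2(25/7) = 0 (numerator and denominator both coprime to 2), so x ∈ ℤ_2^×. Compute digits iteratively via a_i = x_i mod 2, x_{i+1} = (x_i − a_i)/2, with x_0 = x:
  x_0 = 25/7;  a_0 = 1;  x_1 = (x_0 − 1)/2 = 9/7
  x_1 = 9/7;  a_1 = 1;  x_2 = (x_1 − 1)/2 = 1/7
  x_2 = 1/7;  a_2 = 1;  x_3 = (x_2 − 1)/2 = -3/7
  x_3 = -3/7;  a_3 = 1;  x_4 = (x_3 − 1)/2 = -5/7
  x_4 = -5/7;  a_4 = 1;  x_5 = (x_4 − 1)/2 = -6/7
  x_5 = -6/7;  a_5 = 0;  x_6 = (x_5 − 0)/2 = -3/7
Digits: (1, 1, 1, 1, 1, 0).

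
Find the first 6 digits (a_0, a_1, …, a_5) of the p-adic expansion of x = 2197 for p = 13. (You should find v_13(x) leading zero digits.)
(a_0, …, a_5) = (0, 0, 0, 1, 0, 0)

v_13(2197) = 3, so a_0 = ... = a_2 = 0. Factor out: x = 13^3 · u with u = 1 a unit in ℤ_13. Expand u iteratively via a_{v+i} = u_i mod 13, u_{i+1} = (u_i − a_{v+i})/13:
  u_0 = 1;  a_3 = 1;  u_1 = (u_0 − 1)/13 = 0
  u_1 = 0;  a_4 = 0;  u_2 = (u_1 − 0)/13 = 0
  u_2 = 0;  a_5 = 0;  u_3 = (u_2 − 0)/13 = 0
Digits: (0, 0, 0, 1, 0, 0).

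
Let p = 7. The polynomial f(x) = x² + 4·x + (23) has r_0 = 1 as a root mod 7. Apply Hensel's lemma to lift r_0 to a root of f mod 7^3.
r_2 = 323 (mod 343)

Hensel: r_{i+1} = r_i − f(r_i)·(f′(r_i))^{-1} mod 7^{i+2}, f′(x) = 2x + 4. Iterate:
  r_0 = 1 (mod 7)
  r_1 = 29 (mod 49)
  r_2 = 323 (mod 343)
Final: r = 323 satisfies f(r) ≡ 0 mod 7^3.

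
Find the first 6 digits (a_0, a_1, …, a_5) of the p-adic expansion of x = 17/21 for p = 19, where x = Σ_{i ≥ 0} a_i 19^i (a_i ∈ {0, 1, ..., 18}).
(a_0, …, a_5) = (18, 0, 9, 14, 11, 3)

v_19(17/21) = 0 (numerator and denominator both coprime to 19), so x ∈ ℤ_19^×. Compute digits iteratively via a_i = x_i mod 19, x_{i+1} = (x_i − a_i)/19, with x_0 = x:
  x_0 = 17/21;  a_0 = 18;  x_1 = (x_0 − 18)/19 = -19/21
  x_1 = -19/21;  a_1 = 0;  x_2 = (x_1 − 0)/19 = -1/21
  x_2 = -1/21;  a_2 = 9;  x_3 = (x_2 − 9)/19 = -10/21
  x_3 = -10/21;  a_3 = 14;  x_4 = (x_3 − 14)/19 = -16/21
  x_4 = -16/21;  a_4 = 11;  x_5 = (x_4 − 11)/19 = -13/21
  x_5 = -13/21;  a_5 = 3;  x_6 = (x_5 − 3)/19 = -4/21
Digits: (18, 0, 9, 14, 11, 3).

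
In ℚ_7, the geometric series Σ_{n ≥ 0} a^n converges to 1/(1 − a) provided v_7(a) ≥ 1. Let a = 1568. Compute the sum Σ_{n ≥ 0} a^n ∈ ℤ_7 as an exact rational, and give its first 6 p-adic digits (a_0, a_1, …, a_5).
Σ a^n = 1/(1 − a) = -1/1567;  first 6 digits = (1, 0, 4, 4, 2, 6)

v_7(a) = 2 ≥ 1, so the series converges in ℤ_7 to 1/(1 − a) = 1/(1 − 1568) = -1/1567. Expand this rational in ℤ_7: compute digits iteratively via d_i = x_i mod 7, x_{i+1} = (x_i − d_i)/7. The first 6 digits are (1, 0, 4, 4, 2, 6).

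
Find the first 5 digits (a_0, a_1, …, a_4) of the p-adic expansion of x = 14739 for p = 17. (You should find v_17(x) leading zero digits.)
(a_0, …, a_4) = (0, 0, 0, 3, 0)

v_17(14739) = 3, so a_0 = ... = a_2 = 0. Factor out: x = 17^3 · u with u = 3 a unit in ℤ_17. Expand u iteratively via a_{v+i} = u_i mod 17, u_{i+1} = (u_i − a_{v+i})/17:
  u_0 = 3;  a_3 = 3;  u_1 = (u_0 − 3)/17 = 0
  u_1 = 0;  a_4 = 0;  u_2 = (u_1 − 0)/17 = 0
Digits: (0, 0, 0, 3, 0).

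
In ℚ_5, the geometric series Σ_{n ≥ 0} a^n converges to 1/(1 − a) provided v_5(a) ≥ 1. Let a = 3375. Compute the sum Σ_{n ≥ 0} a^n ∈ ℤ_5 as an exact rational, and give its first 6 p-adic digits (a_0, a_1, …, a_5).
Σ a^n = 1/(1 − a) = -1/3374;  first 6 digits = (1, 0, 0, 2, 0, 1)

v_5(a) = 3 ≥ 1, so the series converges in ℤ_5 to 1/(1 − a) = 1/(1 − 3375) = -1/3374. Expand this rational in ℤ_5: compute digits iteratively via d_i = x_i mod 5, x_{i+1} = (x_i − d_i)/5. The first 6 digits are (1, 0, 0, 2, 0, 1).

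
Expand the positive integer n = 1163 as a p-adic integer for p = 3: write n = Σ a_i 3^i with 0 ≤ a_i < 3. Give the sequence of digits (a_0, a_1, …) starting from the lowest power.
(a_0, a_1, …) = (2, 0, 0, 1, 2, 1, 1)

Repeated division by 3 gives the digits low-to-high: 1163 = 2 + 1·3^3 + 2·3^4 + 1·3^5 + 1·3^6. Digit sequence: (2, 0, 0, 1, 2, 1, 1).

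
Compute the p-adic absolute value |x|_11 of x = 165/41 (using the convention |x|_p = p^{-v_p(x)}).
|165/41|_11 = 1/11

Step 1 — compute v_11(x) by factoring powers of 11 out of the numerator and denominator: v_11(165/41) = 1. Step 2 — apply |x|_p = p^{-v_p(x)} = 11^{-1} = 1/11.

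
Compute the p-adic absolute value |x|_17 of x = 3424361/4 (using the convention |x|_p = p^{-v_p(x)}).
|3424361/4|_17 = 1/83521

Step 1 — compute v_17(x) by factoring powers of 17 out of the numerator and denominator: v_17(3424361/4) = 4. Step 2 — apply |x|_p = p^{-v_p(x)} = 17^{-4} = 1/83521.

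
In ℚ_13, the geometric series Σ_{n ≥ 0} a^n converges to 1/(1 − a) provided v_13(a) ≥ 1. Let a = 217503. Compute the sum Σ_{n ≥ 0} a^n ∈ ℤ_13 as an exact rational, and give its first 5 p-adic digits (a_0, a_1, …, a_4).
Σ a^n = 1/(1 − a) = -1/217502;  first 5 digits = (1, 0, 0, 8, 7)

v_13(a) = 3 ≥ 1, so the series converges in ℤ_13 to 1/(1 − a) = 1/(1 − 217503) = -1/217502. Expand this rational in ℤ_13: compute digits iteratively via d_i = x_i mod 13, x_{i+1} = (x_i − d_i)/13. The first 5 digits are (1, 0, 0, 8, 7).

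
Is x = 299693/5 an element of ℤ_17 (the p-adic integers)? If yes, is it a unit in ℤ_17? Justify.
x ∈ ℤ_17 but not a unit; v_17(x) = 3 > 0

ℤ_17 = {x ∈ ℚ_17 : v_17(x) ≥ 0} and ℤ_17^× = {x ∈ ℤ_17 : v_17(x) = 0}. Here v_17(299693/5) = v_17(num) − v_17(den) = 3; compare against these criteria.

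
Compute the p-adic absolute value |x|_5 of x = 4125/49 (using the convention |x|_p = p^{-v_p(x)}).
|4125/49|_5 = 1/125

Step 1 — compute v_5(x) by factoring powers of 5 out of the numerator and denominator: v_5(4125/49) = 3. Step 2 — apply |x|_p = p^{-v_p(x)} = 5^{-3} = 1/125.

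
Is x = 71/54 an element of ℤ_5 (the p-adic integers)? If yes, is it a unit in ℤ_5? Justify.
x ∈ ℤ_5^× (unit); v_5(x) = 0

ℤ_5 = {x ∈ ℚ_5 : v_5(x) ≥ 0} and ℤ_5^× = {x ∈ ℤ_5 : v_5(x) = 0}. Here v_5(71/54) = v_5(num) − v_5(den) = 0; compare against these criteria.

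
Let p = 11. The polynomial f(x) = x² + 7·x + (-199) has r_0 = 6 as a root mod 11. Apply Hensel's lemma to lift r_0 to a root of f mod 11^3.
r_2 = 853 (mod 1331)

Hensel: r_{i+1} = r_i − f(r_i)·(f′(r_i))^{-1} mod 11^{i+2}, f′(x) = 2x + 7. Iterate:
  r_0 = 6 (mod 11)
  r_1 = 6 (mod 121)
  r_2 = 853 (mod 1331)
Final: r = 853 satisfies f(r) ≡ 0 mod 11^3.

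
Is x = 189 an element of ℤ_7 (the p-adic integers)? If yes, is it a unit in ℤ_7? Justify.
x ∈ ℤ_7 but not a unit; v_7(x) = 1 > 0

ℤ_7 = {x ∈ ℚ_7 : v_7(x) ≥ 0} and ℤ_7^× = {x ∈ ℤ_7 : v_7(x) = 0}. Here v_7(189) = v_7(num) − v_7(den) = 1; compare against these criteria.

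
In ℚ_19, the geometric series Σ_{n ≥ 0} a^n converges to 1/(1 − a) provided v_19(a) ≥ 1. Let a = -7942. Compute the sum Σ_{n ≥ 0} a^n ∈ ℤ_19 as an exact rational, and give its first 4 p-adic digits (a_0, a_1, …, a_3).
Σ a^n = 1/(1 − a) = 1/7943;  first 4 digits = (1, 0, 16, 17)

v_19(a) = 2 ≥ 1, so the series converges in ℤ_19 to 1/(1 − a) = 1/(1 − (-7942)) = 1/7943. Expand this rational in ℤ_19: compute digits iteratively via d_i = x_i mod 19, x_{i+1} = (x_i − d_i)/19. The first 4 digits are (1, 0, 16, 17).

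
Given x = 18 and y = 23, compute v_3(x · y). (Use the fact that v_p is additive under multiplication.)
v_3(414) = 2

v_p(x) = 2 (factor: 18 = 3^2 · 2); v_p(y) = 0 (factor: 23 = 3^0 · 23). Additivity: v_p(xy) = v_p(x) + v_p(y) = 2 + 0 = 2. (Direct check: xy = 414 = 3^2 · (46).)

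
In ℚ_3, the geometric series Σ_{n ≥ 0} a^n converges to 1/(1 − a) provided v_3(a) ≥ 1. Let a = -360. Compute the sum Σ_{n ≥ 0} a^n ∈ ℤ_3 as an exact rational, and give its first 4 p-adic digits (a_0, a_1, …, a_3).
Σ a^n = 1/(1 − a) = 1/361;  first 4 digits = (1, 0, 2, 1)

v_3(a) = 2 ≥ 1, so the series converges in ℤ_3 to 1/(1 − a) = 1/(1 − (-360)) = 1/361. Expand this rational in ℤ_3: compute digits iteratively via d_i = x_i mod 3, x_{i+1} = (x_i − d_i)/3. The first 4 digits are (1, 0, 2, 1).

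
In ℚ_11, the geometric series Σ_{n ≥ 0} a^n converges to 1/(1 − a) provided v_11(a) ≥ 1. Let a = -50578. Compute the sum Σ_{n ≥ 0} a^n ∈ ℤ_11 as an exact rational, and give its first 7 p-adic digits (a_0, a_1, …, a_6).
Σ a^n = 1/(1 − a) = 1/50579;  first 7 digits = (1, 0, 0, 6, 7, 10, 2)

v_11(a) = 3 ≥ 1, so the series converges in ℤ_11 to 1/(1 − a) = 1/(1 − (-50578)) = 1/50579. Expand this rational in ℤ_11: compute digits iteratively via d_i = x_i mod 11, x_{i+1} = (x_i − d_i)/11. The first 7 digits are (1, 0, 0, 6, 7, 10, 2).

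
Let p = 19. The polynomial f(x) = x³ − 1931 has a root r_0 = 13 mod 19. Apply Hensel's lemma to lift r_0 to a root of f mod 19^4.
r_3 = 1381 (mod 130321)

Hensel: r_{i+1} = r_i − f(r_i)/f′(r_i) mod 19^{i+2}, where f′(x) = 3x². Iterate:
  r_0 = 13 (mod 19)
  r_1 = 298 (mod 361)
  r_2 = 1381 (mod 6859)
  r_3 = 1381 (mod 130321)
Final: r = 1381 with f(r) ≡ 0 mod 19^4.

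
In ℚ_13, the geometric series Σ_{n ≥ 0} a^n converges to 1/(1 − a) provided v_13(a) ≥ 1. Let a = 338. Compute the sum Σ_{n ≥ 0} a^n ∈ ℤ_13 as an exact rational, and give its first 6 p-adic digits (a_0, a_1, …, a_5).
Σ a^n = 1/(1 − a) = -1/337;  first 6 digits = (1, 0, 2, 0, 4, 0)

v_13(a) = 2 ≥ 1, so the series converges in ℤ_13 to 1/(1 − a) = 1/(1 − 338) = -1/337. Expand this rational in ℤ_13: compute digits iteratively via d_i = x_i mod 13, x_{i+1} = (x_i − d_i)/13. The first 6 digits are (1, 0, 2, 0, 4, 0).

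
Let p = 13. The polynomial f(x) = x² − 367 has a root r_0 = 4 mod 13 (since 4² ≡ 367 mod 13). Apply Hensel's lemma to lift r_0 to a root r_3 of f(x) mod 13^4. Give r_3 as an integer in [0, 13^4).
r_3 = 6660 (mod 28561)

Hensel's recurrence: r_{i+1} = r_i − f(r_i)·(f′(r_i))^{-1} mod 13^{i+2}, with f′(x) = 2x. Iterate:
  r_0 = 4 (mod 13)
  r_1 = 69 (mod 169)
  r_2 = 69 (mod 2197)
  r_3 = 6660 (mod 28561)
Final: r_3 = 6660, and one checks f(r_3) ≡ 0 mod 13^4.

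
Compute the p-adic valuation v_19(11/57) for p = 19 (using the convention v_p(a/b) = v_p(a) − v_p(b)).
v_19(11/57) = -1

Factor powers of 19 from the numerator and denominator of the reduced fraction: 11 = 19^0 · 11 and 57 = 19^1 · 3. Apply v_p(a/b) = v_p(a) − v_p(b): v_19(11/57) = 0 − 1 = -1.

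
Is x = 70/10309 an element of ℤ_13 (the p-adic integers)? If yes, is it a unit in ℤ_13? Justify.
x ∉ ℤ_13 (v_13(x) = -2 < 0)

ℤ_13 = {x ∈ ℚ_13 : v_13(x) ≥ 0} and ℤ_13^× = {x ∈ ℤ_13 : v_13(x) = 0}. Here v_13(70/10309) = v_13(num) − v_13(den) = -2; compare against these criteria.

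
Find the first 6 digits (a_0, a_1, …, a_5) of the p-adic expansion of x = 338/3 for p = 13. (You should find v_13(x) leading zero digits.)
(a_0, …, a_5) = (0, 0, 5, 4, 4, 4)

v_13(338/3) = 2, so a_0 = ... = a_1 = 0. Factor out: x = 13^2 · u with u = 2/3 a unit in ℤ_13. Expand u iteratively via a_{v+i} = u_i mod 13, u_{i+1} = (u_i − a_{v+i})/13:
  u_0 = 2/3;  a_2 = 5;  u_1 = (u_0 − 5)/13 = -1/3
  u_1 = -1/3;  a_3 = 4;  u_2 = (u_1 − 4)/13 = -1/3
  u_2 = -1/3;  a_4 = 4;  u_3 = (u_2 − 4)/13 = -1/3
  u_3 = -1/3;  a_5 = 4;  u_4 = (u_3 − 4)/13 = -1/3
Digits: (0, 0, 5, 4, 4, 4).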